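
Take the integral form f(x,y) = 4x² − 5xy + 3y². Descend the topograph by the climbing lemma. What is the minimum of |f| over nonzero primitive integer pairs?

translate: b→3 (≡-5 mod 8), so (4,-5,3)→(4,3,2)
flip: (4,3,2)→(2,-3,4)
translate: b→1 (≡-3 mod 4), so (2,-3,4)→(2,1,3)
reduced (well bottom): (2,1,3) with a≤c, −a<b≤a
well minimum = a = 2

2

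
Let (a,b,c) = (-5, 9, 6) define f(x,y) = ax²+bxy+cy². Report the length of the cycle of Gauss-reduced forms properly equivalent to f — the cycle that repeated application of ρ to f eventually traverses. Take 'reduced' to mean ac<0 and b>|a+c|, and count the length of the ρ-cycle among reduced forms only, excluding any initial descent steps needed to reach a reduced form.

D = 201, ⌊√D⌋ = 14
river: ρ → (6,3,-8)
river: ρ → (-8,13,1)
river: ρ → (1,13,-8)
river: ρ → (-8,3,6)
river: ρ → (6,9,-5)
river: ρ → (-5,11,4)
river: ρ → (4,13,-2)
river: ρ → (-2,11,10)
river: ρ → (10,9,-3)
river: ρ → (-3,9,10)
river: ρ → (10,11,-2)
river: ρ → (-2,13,4)
river: ρ → (4,11,-5)
river: ρ → (-5,9,6)
ρ-cycle length = 14 (tail of 0 descent steps not counted)

14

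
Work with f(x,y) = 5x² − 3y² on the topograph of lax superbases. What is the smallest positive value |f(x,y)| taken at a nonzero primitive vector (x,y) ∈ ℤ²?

descent: ρ → (-3,6,2)  [lands on river]
river: ρ → (2,6,-3)
closes: descent 1, river 2
min |a| on river = 2

2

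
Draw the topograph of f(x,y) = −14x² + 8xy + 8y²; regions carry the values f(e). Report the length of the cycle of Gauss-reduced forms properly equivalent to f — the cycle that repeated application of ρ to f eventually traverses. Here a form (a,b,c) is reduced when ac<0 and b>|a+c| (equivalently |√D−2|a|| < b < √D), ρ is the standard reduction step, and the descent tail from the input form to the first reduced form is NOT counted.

D = 512, ⌊√D⌋ = 22
river: ρ → (8,8,-14)
river: ρ → (-14,20,2)
river: ρ → (2,20,-14)
river: ρ → (-14,8,8)
ρ-cycle length = 4 (tail of 0 descent steps not counted)

4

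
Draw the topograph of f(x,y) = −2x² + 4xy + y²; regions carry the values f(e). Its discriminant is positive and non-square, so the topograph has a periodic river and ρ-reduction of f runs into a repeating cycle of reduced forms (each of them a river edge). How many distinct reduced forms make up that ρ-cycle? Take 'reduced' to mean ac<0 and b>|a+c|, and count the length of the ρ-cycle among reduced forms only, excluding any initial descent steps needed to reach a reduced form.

D = 24, ⌊√D⌋ = 4
river: ρ → (1,4,-2)
river: ρ → (-2,4,1)
ρ-cycle length = 2 (tail of 0 descent steps not counted)

2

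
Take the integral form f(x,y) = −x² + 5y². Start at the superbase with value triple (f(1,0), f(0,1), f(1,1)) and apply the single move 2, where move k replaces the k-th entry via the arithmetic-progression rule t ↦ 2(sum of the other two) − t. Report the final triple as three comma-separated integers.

start (-1,5,4) = (f(1,0),f(0,1),f(1,1))
replace slot 2: 2·((-1)+4) − 5 = 1 → (-1,1,4)

-1,1,4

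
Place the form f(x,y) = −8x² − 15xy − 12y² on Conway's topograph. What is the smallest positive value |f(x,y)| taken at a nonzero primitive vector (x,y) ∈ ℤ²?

translate: b→-1 (≡15 mod 16), so (8,15,12)→(8,-1,5)
flip: (8,-1,5)→(5,1,8)
reduced (well bottom): (5,1,8) with a≤c, −a<b≤a
well minimum |f| = |-5| = 5 (negative-definite)

5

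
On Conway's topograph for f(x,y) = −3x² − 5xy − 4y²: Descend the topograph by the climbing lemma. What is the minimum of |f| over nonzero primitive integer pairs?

translate: b→-1 (≡5 mod 6), so (3,5,4)→(3,-1,2)
flip: (3,-1,2)→(2,1,3)
reduced (well bottom): (2,1,3) with a≤c, −a<b≤a
well minimum |f| = |-2| = 2 (negative-definite)

2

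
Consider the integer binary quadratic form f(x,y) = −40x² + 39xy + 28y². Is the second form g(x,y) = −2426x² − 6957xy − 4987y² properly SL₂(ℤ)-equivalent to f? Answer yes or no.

D₁ = 6001, D₂ = 6001
river cycle of f (length 30): (28, 73, -6), (-6, 71, 40), (40, 9, -37), (-37, 65, 12), (12, 55, -62), (-62, 69, 5), (5, 71, -48), (-48, 25, 28), (28, 31, -45), (-45, 59, 14), … (20 more)
river cycle of g (length 30): (-40, 39, 28), (28, 73, -6), (-6, 71, 40), (40, 9, -37), (-37, 65, 12), (12, 55, -62), (-62, 69, 5), (5, 71, -48), (-48, 25, 28), (28, 31, -45), … (20 more)
cycles coincide ⇒ equivalent

yes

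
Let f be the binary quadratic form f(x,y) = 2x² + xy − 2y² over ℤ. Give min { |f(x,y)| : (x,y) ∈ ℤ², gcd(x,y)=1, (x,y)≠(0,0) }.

river: ρ → (-2,3,1)
river: ρ → (1,3,-2)
river: ρ → (-2,1,2)
river: ρ → (2,3,-1)
river: ρ → (-1,3,2)
river: ρ → (2,1,-2)
closes: descent 0, river 6
min |a| on river = 1

1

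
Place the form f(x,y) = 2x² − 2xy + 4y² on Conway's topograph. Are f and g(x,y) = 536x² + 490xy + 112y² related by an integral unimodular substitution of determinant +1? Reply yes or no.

D₁ = -28, D₂ = -28
f: translate: b→2 (≡-2 mod 4), so (2,-2,4)→(2,2,4)
f: reduced (well bottom): (2,2,4) with a≤c, −a<b≤a
g: flip: (536,490,112)→(112,-490,536)
g: translate: b→-42 (≡-490 mod 224), so (112,-490,536)→(112,-42,4)
g: flip: (112,-42,4)→(4,42,112)
g: translate: b→2 (≡42 mod 8), so (4,42,112)→(4,2,2)
g: flip: (4,2,2)→(2,-2,4)
g: translate: b→2 (≡-2 mod 4), so (2,-2,4)→(2,2,4)
g: reduced (well bottom): (2,2,4) with a≤c, −a<b≤a
reduced forms (2, 2, 4) vs (2, 2, 4) ⇒ equivalent

yes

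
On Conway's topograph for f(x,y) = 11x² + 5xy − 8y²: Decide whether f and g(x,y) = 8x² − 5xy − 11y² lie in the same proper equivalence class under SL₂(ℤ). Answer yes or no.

D₁ = 377, D₂ = 377
river cycle of f (length 6): (-8, 11, 8), (8, 5, -11), (-11, 17, 2), (2, 19, -2), (-2, 17, 11), (11, 5, -8)
river cycle of g (length 6): (-11, 5, 8), (8, 11, -8), (-8, 5, 11), (11, 17, -2), (-2, 19, 2), (2, 17, -11)
cycles differ ⇒ inequivalent

no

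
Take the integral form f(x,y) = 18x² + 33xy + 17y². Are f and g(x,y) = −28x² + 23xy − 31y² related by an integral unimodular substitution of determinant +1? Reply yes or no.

D₁ = -135, D₂ = -2943
discriminants differ ⇒ not SL₂(ℤ)-equivalent

no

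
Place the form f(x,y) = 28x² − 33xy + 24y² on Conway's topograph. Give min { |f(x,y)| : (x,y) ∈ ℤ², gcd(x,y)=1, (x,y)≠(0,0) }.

translate: b→23 (≡-33 mod 56), so (28,-33,24)→(28,23,19)
flip: (28,23,19)→(19,-23,28)
translate: b→15 (≡-23 mod 38), so (19,-23,28)→(19,15,24)
reduced (well bottom): (19,15,24) with a≤c, −a<b≤a
well minimum = a = 19

19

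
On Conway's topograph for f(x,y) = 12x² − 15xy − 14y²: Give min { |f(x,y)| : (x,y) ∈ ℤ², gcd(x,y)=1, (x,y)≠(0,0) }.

descent: ρ → (-14,15,12)  [lands on river]
river: ρ → (12,9,-17)
river: ρ → (-17,25,4)
river: ρ → (4,23,-23)
river: ρ → (-23,23,4)
river: ρ → (4,25,-17)
river: ρ → (-17,9,12)
river: ρ → (12,15,-14)
river: ρ → (-14,13,13)
river: ρ → (13,13,-14)
closes: descent 1, river 10
min |a| on river = 4

4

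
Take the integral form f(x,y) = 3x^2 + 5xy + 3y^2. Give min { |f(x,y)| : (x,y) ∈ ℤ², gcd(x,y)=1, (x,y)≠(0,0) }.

translate: b→-1 (≡5 mod 6), so (3,5,3)→(3,-1,1)
flip: (3,-1,1)→(1,1,3)
reduced (well bottom): (1,1,3) with a≤c, −a<b≤a
well minimum = a = 1

1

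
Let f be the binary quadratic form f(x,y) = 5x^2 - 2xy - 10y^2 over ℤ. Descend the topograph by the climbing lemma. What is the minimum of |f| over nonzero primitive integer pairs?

descent: ρ → (-10,2,5)
descent: ρ → (5,8,-7)  [lands on river]
river: ρ → (-7,6,6)
river: ρ → (6,6,-7)
river: ρ → (-7,8,5)
river: ρ → (5,12,-3)
river: ρ → (-3,12,5)
closes: descent 2, river 6
min |a| on river = 3

3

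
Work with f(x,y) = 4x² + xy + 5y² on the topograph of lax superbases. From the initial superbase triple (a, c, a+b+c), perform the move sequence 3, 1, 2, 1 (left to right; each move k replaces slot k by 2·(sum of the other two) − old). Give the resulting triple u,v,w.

start (4,5,10) = (f(1,0),f(0,1),f(1,1))
replace slot 3: 2·(4+5) − 10 = 8 → (4,5,8)
replace slot 1: 2·(5+8) − 4 = 22 → (22,5,8)
replace slot 2: 2·(22+8) − 5 = 55 → (22,55,8)
replace slot 1: 2·(55+8) − 22 = 104 → (104,55,8)

104,55,8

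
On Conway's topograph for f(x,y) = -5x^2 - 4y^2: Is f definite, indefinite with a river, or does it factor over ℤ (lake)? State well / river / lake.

D = b²−4ac = 0² − 4·(-5)·(-4) = -80
D < 0 ⇒ definite ⇒ every region one sign ⇒ single well

well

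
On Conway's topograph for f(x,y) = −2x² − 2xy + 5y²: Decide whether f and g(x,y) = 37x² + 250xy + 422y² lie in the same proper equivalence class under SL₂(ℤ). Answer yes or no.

D₁ = 44, D₂ = 44
river cycle of f (length 2): (-2, 6, 1), (1, 6, -2)
river cycle of g (length 2): (-2, 6, 1), (1, 6, -2)
cycles coincide ⇒ equivalent

yes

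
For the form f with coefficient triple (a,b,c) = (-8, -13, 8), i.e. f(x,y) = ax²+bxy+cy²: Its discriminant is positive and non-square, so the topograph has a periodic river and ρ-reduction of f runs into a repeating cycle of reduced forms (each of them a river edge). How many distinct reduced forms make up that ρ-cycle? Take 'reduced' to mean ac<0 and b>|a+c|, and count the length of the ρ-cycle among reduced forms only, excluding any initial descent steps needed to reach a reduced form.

D = 425, ⌊√D⌋ = 20
descent: ρ → (8,13,-8)  [lands on river]
river: ρ → (-8,19,2)
river: ρ → (2,17,-17)
river: ρ → (-17,17,2)
river: ρ → (2,19,-8)
river: ρ → (-8,13,8)
river: ρ → (8,19,-2)
river: ρ → (-2,17,17)
river: ρ → (17,17,-2)
river: ρ → (-2,19,8)
ρ-cycle length = 10 (tail of 1 descent step not counted)

10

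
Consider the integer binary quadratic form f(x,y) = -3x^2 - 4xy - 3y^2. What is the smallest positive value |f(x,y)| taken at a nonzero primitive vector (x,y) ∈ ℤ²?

translate: b→-2 (≡4 mod 6), so (3,4,3)→(3,-2,2)
flip: (3,-2,2)→(2,2,3)
reduced (well bottom): (2,2,3) with a≤c, −a<b≤a
well minimum |f| = |-2| = 2 (negative-definite)

2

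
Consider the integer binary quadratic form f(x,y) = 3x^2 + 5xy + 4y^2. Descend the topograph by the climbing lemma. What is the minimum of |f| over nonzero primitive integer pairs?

translate: b→-1 (≡5 mod 6), so (3,5,4)→(3,-1,2)
flip: (3,-1,2)→(2,1,3)
reduced (well bottom): (2,1,3) with a≤c, −a<b≤a
well minimum = a = 2

2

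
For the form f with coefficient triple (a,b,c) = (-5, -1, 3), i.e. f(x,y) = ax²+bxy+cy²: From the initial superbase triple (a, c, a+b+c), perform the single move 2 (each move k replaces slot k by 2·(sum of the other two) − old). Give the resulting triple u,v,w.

start (-5,3,-3) = (f(1,0),f(0,1),f(1,1))
replace slot 2: 2·((-5)+(-3)) − 3 = -19 → (-5,-19,-3)

-5,-19,-3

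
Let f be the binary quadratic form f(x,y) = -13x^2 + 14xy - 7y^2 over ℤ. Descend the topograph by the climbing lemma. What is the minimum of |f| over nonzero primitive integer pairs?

translate: b→12 (≡-14 mod 26), so (13,-14,7)→(13,12,6)
flip: (13,12,6)→(6,-12,13)
translate: b→0 (≡-12 mod 12), so (6,-12,13)→(6,0,7)
reduced (well bottom): (6,0,7) with a≤c, −a<b≤a
well minimum |f| = |-6| = 6 (negative-definite)

6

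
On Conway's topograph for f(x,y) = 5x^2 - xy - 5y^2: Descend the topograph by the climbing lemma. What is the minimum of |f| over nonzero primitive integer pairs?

descent: ρ → (-5,1,5)  [lands on river]
river: ρ → (5,9,-1)
river: ρ → (-1,9,5)
river: ρ → (5,1,-5)
river: ρ → (-5,9,1)
river: ρ → (1,9,-5)
closes: descent 1, river 6
min |a| on river = 1

1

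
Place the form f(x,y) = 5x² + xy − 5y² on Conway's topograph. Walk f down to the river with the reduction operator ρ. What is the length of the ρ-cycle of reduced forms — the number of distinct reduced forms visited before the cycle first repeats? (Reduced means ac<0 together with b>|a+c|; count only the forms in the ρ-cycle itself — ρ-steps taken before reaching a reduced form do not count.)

D = 101, ⌊√D⌋ = 10
river: ρ → (-5,9,1)
river: ρ → (1,9,-5)
river: ρ → (-5,1,5)
river: ρ → (5,9,-1)
river: ρ → (-1,9,5)
river: ρ → (5,1,-5)
ρ-cycle length = 6 (tail of 0 descent steps not counted)

6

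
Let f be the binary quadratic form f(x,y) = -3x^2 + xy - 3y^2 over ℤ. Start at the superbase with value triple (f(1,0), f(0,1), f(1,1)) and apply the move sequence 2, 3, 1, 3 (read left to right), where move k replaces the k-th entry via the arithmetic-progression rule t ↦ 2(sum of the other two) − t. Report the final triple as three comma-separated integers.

start (-3,-3,-5) = (f(1,0),f(0,1),f(1,1))
replace slot 2: 2·((-3)+(-5)) − (-3) = -13 → (-3,-13,-5)
replace slot 3: 2·((-3)+(-13)) − (-5) = -27 → (-3,-13,-27)
replace slot 1: 2·((-13)+(-27)) − (-3) = -77 → (-77,-13,-27)
replace slot 3: 2·((-77)+(-13)) − (-27) = -153 → (-77,-13,-153)

-77,-13,-153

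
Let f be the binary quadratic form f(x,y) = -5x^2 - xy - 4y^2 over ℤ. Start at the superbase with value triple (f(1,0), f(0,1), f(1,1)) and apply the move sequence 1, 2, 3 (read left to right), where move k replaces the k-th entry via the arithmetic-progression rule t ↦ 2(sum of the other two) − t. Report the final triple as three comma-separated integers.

start (-5,-4,-10) = (f(1,0),f(0,1),f(1,1))
replace slot 1: 2·((-4)+(-10)) − (-5) = -23 → (-23,-4,-10)
replace slot 2: 2·((-23)+(-10)) − (-4) = -62 → (-23,-62,-10)
replace slot 3: 2·((-23)+(-62)) − (-10) = -160 → (-23,-62,-160)

-23,-62,-160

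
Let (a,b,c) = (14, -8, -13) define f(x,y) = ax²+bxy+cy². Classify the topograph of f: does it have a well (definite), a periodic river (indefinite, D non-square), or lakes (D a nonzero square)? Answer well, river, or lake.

D = b²−4ac = (-8)² − 4·14·(-13) = 792
D > 0 non-square ⇒ indefinite ⇒ periodic river

river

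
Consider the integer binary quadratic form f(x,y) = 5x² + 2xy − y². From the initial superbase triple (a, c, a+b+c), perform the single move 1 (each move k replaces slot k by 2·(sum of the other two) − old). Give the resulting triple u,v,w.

start (5,-1,6) = (f(1,0),f(0,1),f(1,1))
replace slot 1: 2·((-1)+6) − 5 = 5 → (5,-1,6)

5,-1,6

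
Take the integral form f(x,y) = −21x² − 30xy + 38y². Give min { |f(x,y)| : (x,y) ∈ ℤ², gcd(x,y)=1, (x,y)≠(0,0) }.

descent: ρ → (38,30,-21)  [lands on river]
river: ρ → (-21,54,14)
river: ρ → (14,58,-13)
river: ρ → (-13,46,38)
closes: descent 1, river 4
min |a| on river = 13

13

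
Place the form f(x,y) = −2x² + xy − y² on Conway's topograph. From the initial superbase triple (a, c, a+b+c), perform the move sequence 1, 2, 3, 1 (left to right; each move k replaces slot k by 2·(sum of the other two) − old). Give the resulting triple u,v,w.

start (-2,-1,-2) = (f(1,0),f(0,1),f(1,1))
replace slot 1: 2·((-1)+(-2)) − (-2) = -4 → (-4,-1,-2)
replace slot 2: 2·((-4)+(-2)) − (-1) = -11 → (-4,-11,-2)
replace slot 3: 2·((-4)+(-11)) − (-2) = -28 → (-4,-11,-28)
replace slot 1: 2·((-11)+(-28)) − (-4) = -74 → (-74,-11,-28)

-74,-11,-28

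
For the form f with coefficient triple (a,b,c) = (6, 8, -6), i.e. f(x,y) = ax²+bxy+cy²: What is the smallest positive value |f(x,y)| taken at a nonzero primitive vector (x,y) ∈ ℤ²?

river: ρ → (-6,4,8)
river: ρ → (8,12,-2)
river: ρ → (-2,12,8)
river: ρ → (8,4,-6)
river: ρ → (-6,8,6)
river: ρ → (6,4,-8)
river: ρ → (-8,12,2)
river: ρ → (2,12,-8)
river: ρ → (-8,4,6)
river: ρ → (6,8,-6)
closes: descent 0, river 10
min |a| on river = 2

2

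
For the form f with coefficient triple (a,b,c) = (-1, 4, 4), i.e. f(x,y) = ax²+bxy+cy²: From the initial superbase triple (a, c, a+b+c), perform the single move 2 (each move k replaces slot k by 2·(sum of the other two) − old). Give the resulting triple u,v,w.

start (-1,4,7) = (f(1,0),f(0,1),f(1,1))
replace slot 2: 2·((-1)+7) − 4 = 8 → (-1,8,7)

-1,8,7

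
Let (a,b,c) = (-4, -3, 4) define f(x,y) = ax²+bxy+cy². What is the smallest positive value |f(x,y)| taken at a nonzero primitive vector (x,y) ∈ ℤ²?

descent: ρ → (4,3,-4)  [lands on river]
river: ρ → (-4,5,3)
river: ρ → (3,7,-2)
river: ρ → (-2,5,6)
river: ρ → (6,7,-1)
river: ρ → (-1,7,6)
river: ρ → (6,5,-2)
river: ρ → (-2,7,3)
river: ρ → (3,5,-4)
river: ρ → (-4,3,4)
river: ρ → (4,5,-3)
river: ρ → (-3,7,2)
river: ρ → (2,5,-6)
river: ρ → (-6,7,1)
river: ρ → (1,7,-6)
river: ρ → (-6,5,2)
river: ρ → (2,7,-3)
river: ρ → (-3,5,4)
closes: descent 1, river 18
min |a| on river = 1

1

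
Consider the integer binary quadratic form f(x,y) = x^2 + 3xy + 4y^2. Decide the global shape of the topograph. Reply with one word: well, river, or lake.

D = b²−4ac = 3² − 4·1·4 = -7
D < 0 ⇒ definite ⇒ every region one sign ⇒ single well

well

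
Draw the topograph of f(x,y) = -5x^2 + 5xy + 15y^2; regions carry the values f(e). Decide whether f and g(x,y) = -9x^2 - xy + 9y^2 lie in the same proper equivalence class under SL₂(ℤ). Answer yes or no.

D₁ = 325, D₂ = 325
river cycle of f (length 2): (-5, 15, 5), (5, 15, -5)
river cycle of g (length 6): (9, 1, -9), (-9, 17, 1), (1, 17, -9), (-9, 1, 9), (9, 17, -1), (-1, 17, 9)
cycles differ ⇒ inequivalent

no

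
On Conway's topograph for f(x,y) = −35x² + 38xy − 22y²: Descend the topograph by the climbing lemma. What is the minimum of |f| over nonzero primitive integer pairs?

translate: b→32 (≡-38 mod 70), so (35,-38,22)→(35,32,19)
flip: (35,32,19)→(19,-32,35)
translate: b→6 (≡-32 mod 38), so (19,-32,35)→(19,6,22)
reduced (well bottom): (19,6,22) with a≤c, −a<b≤a
well minimum |f| = |-19| = 19 (negative-definite)

19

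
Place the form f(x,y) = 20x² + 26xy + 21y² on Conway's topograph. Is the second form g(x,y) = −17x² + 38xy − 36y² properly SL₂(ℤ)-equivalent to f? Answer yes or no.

D₁ = -1004, D₂ = -1004
f: translate: b→-14 (≡26 mod 40), so (20,26,21)→(20,-14,15)
f: flip: (20,-14,15)→(15,14,20)
f: reduced (well bottom): (15,14,20) with a≤c, −a<b≤a
g is negative-definite; reduce −g:
−g: translate: b→-4 (≡-38 mod 34), so (17,-38,36)→(17,-4,15)
−g: flip: (17,-4,15)→(15,4,17)
−g: reduced (well bottom): (15,4,17) with a≤c, −a<b≤a
flip sign back: reduced form of g is (-15,-4,-17)
reduced forms (15, 14, 20) vs (-15, -4, -17) ⇒ inequivalent

no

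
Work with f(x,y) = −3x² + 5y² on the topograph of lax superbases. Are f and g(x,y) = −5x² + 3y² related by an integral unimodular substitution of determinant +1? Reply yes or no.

D₁ = 60, D₂ = 60
river cycle of f (length 2): (-3, 6, 2), (2, 6, -3)
river cycle of g (length 2): (3, 6, -2), (-2, 6, 3)
cycles differ ⇒ inequivalent

no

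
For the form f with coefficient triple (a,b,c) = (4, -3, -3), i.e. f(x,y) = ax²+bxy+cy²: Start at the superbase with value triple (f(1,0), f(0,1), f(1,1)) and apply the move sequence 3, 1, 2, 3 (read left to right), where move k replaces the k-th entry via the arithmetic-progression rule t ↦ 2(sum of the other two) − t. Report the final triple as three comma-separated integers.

start (4,-3,-2) = (f(1,0),f(0,1),f(1,1))
replace slot 3: 2·(4+(-3)) − (-2) = 4 → (4,-3,4)
replace slot 1: 2·((-3)+4) − 4 = -2 → (-2,-3,4)
replace slot 2: 2·((-2)+4) − (-3) = 7 → (-2,7,4)
replace slot 3: 2·((-2)+7) − 4 = 6 → (-2,7,6)

-2,7,6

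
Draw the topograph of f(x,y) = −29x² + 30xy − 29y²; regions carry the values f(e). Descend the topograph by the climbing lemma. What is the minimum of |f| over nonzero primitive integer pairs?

translate: b→28 (≡-30 mod 58), so (29,-30,29)→(29,28,28)
flip: (29,28,28)→(28,-28,29)
translate: b→28 (≡-28 mod 56), so (28,-28,29)→(28,28,29)
reduced (well bottom): (28,28,29) with a≤c, −a<b≤a
well minimum |f| = |-28| = 28 (negative-definite)

28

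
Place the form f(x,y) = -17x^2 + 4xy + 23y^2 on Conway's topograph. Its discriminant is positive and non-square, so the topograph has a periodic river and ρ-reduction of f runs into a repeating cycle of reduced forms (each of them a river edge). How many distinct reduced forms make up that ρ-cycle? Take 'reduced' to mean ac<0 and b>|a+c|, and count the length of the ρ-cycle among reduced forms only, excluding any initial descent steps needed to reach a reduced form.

D = 1580, ⌊√D⌋ = 39
descent: ρ → (23,-4,-17)
descent: ρ → (-17,38,2)  [lands on river]
river: ρ → (2,38,-17)
river: ρ → (-17,30,10)
river: ρ → (10,30,-17)
ρ-cycle length = 4 (tail of 2 descent steps not counted)

4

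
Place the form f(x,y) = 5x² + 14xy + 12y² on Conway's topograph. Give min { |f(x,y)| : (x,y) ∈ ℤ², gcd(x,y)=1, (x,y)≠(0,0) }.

translate: b→4 (≡14 mod 10), so (5,14,12)→(5,4,3)
flip: (5,4,3)→(3,-4,5)
translate: b→2 (≡-4 mod 6), so (3,-4,5)→(3,2,4)
reduced (well bottom): (3,2,4) with a≤c, −a<b≤a
well minimum = a = 3

3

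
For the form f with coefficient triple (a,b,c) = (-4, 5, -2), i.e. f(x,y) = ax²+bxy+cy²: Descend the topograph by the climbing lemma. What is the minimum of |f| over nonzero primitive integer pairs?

translate: b→3 (≡-5 mod 8), so (4,-5,2)→(4,3,1)
flip: (4,3,1)→(1,-3,4)
translate: b→1 (≡-3 mod 2), so (1,-3,4)→(1,1,2)
reduced (well bottom): (1,1,2) with a≤c, −a<b≤a
well minimum |f| = |-1| = 1 (negative-definite)

1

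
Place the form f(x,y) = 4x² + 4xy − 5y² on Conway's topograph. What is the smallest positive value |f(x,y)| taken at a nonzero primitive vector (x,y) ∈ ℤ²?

river: ρ → (-5,6,3)
river: ρ → (3,6,-5)
river: ρ → (-5,4,4)
river: ρ → (4,4,-5)
closes: descent 0, river 4
min |a| on river = 3

3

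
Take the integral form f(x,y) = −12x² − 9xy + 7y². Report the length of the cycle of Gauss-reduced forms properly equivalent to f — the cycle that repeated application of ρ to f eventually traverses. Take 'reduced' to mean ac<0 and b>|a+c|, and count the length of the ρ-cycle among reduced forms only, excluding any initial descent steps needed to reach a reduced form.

D = 417, ⌊√D⌋ = 20
descent: ρ → (7,9,-12)  [lands on river]
river: ρ → (-12,15,4)
river: ρ → (4,17,-8)
river: ρ → (-8,15,6)
river: ρ → (6,9,-14)
river: ρ → (-14,19,1)
river: ρ → (1,19,-14)
river: ρ → (-14,9,6)
river: ρ → (6,15,-8)
river: ρ → (-8,17,4)
river: ρ → (4,15,-12)
river: ρ → (-12,9,7)
river: ρ → (7,19,-2)
river: ρ → (-2,17,16)
river: ρ → (16,15,-3)
river: ρ → (-3,15,16)
river: ρ → (16,17,-2)
river: ρ → (-2,19,7)
ρ-cycle length = 18 (tail of 1 descent step not counted)

18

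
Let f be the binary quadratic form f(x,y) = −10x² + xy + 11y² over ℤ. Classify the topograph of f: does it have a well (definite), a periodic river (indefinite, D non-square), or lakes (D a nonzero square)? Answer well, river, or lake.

D = b²−4ac = 1² − 4·(-10)·11 = 441
D = 21² is a perfect square ⇒ form factors over ℤ ⇒ lakes

lake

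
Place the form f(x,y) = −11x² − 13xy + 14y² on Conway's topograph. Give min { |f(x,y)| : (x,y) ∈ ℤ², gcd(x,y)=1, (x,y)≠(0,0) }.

descent: ρ → (14,13,-11)  [lands on river]
river: ρ → (-11,9,16)
river: ρ → (16,23,-4)
river: ρ → (-4,25,10)
river: ρ → (10,15,-14)
river: ρ → (-14,13,11)
river: ρ → (11,9,-16)
river: ρ → (-16,23,4)
river: ρ → (4,25,-10)
river: ρ → (-10,15,14)
closes: descent 1, river 10
min |a| on river = 4

4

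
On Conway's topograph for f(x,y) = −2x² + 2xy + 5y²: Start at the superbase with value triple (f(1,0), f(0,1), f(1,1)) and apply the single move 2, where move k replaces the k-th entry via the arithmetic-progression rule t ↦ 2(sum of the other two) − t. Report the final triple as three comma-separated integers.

start (-2,5,5) = (f(1,0),f(0,1),f(1,1))
replace slot 2: 2·((-2)+5) − 5 = 1 → (-2,1,5)

-2,1,5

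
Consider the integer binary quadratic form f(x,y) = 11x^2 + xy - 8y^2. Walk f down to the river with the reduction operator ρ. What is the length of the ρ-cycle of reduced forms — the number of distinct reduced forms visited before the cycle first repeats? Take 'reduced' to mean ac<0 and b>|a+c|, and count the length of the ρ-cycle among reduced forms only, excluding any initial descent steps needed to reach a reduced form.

D = 353, ⌊√D⌋ = 18
descent: ρ → (-8,15,4)  [lands on river]
river: ρ → (4,17,-4)
river: ρ → (-4,15,8)
river: ρ → (8,17,-2)
river: ρ → (-2,15,16)
river: ρ → (16,17,-1)
river: ρ → (-1,17,16)
river: ρ → (16,15,-2)
river: ρ → (-2,17,8)
river: ρ → (8,15,-4)
river: ρ → (-4,17,4)
river: ρ → (4,15,-8)
river: ρ → (-8,17,2)
river: ρ → (2,15,-16)
river: ρ → (-16,17,1)
river: ρ → (1,17,-16)
river: ρ → (-16,15,2)
river: ρ → (2,17,-8)
ρ-cycle length = 18 (tail of 1 descent step not counted)

18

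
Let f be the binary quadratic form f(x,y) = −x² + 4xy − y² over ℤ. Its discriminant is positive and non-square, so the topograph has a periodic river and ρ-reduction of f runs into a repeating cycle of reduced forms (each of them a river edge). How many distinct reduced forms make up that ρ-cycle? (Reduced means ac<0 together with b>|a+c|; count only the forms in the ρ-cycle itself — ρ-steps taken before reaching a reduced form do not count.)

D = 12, ⌊√D⌋ = 3
descent: ρ → (-1,2,2)  [lands on river]
river: ρ → (2,2,-1)
ρ-cycle length = 2 (tail of 1 descent step not counted)

2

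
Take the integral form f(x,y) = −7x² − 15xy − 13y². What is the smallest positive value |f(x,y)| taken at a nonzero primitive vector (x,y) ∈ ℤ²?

translate: b→1 (≡15 mod 14), so (7,15,13)→(7,1,5)
flip: (7,1,5)→(5,-1,7)
reduced (well bottom): (5,-1,7) with a≤c, −a<b≤a
well minimum |f| = |-5| = 5 (negative-definite)

5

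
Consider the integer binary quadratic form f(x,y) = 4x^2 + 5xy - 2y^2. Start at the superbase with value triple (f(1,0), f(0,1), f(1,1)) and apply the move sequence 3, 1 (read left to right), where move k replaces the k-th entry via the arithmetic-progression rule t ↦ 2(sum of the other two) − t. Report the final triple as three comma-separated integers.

start (4,-2,7) = (f(1,0),f(0,1),f(1,1))
replace slot 3: 2·(4+(-2)) − 7 = -3 → (4,-2,-3)
replace slot 1: 2·((-2)+(-3)) − 4 = -14 → (-14,-2,-3)

-14,-2,-3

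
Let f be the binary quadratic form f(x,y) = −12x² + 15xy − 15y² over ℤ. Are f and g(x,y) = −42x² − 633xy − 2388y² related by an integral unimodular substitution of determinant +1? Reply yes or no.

D₁ = -495, D₂ = -495
f is negative-definite; reduce −f:
−f: translate: b→9 (≡-15 mod 24), so (12,-15,15)→(12,9,12)
−f: reduced (well bottom): (12,9,12) with a≤c, −a<b≤a
flip sign back: reduced form of f is (-12,-9,-12)
g is negative-definite; reduce −g:
−g: translate: b→-39 (≡633 mod 84), so (42,633,2388)→(42,-39,12)
−g: flip: (42,-39,12)→(12,39,42)
−g: translate: b→-9 (≡39 mod 24), so (12,39,42)→(12,-9,12)
−g: flip: (12,-9,12)→(12,9,12)
−g: reduced (well bottom): (12,9,12) with a≤c, −a<b≤a
flip sign back: reduced form of g is (-12,-9,-12)
reduced forms (-12, -9, -12) vs (-12, -9, -12) ⇒ equivalent

yes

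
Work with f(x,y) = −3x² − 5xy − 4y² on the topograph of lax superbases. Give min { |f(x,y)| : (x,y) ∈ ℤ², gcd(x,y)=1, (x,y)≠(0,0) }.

translate: b→-1 (≡5 mod 6), so (3,5,4)→(3,-1,2)
flip: (3,-1,2)→(2,1,3)
reduced (well bottom): (2,1,3) with a≤c, −a<b≤a
well minimum |f| = |-2| = 2 (negative-definite)

2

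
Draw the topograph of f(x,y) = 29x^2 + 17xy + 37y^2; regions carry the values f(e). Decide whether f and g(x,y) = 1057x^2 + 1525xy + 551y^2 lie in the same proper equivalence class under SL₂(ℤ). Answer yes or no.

D₁ = -4003, D₂ = -4003
f: reduced (well bottom): (29,17,37) with a≤c, −a<b≤a
g: translate: b→-589 (≡1525 mod 2114), so (1057,1525,551)→(1057,-589,83)
g: flip: (1057,-589,83)→(83,589,1057)
g: translate: b→-75 (≡589 mod 166), so (83,589,1057)→(83,-75,29)
g: flip: (83,-75,29)→(29,75,83)
g: translate: b→17 (≡75 mod 58), so (29,75,83)→(29,17,37)
g: reduced (well bottom): (29,17,37) with a≤c, −a<b≤a
reduced forms (29, 17, 37) vs (29, 17, 37) ⇒ equivalent

yes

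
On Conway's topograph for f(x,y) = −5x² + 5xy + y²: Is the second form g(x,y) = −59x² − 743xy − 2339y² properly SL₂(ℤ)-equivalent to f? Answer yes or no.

D₁ = 45, D₂ = 45
river cycle of f (length 2): (1, 5, -5), (-5, 5, 1)
river cycle of g (length 2): (-5, 5, 1), (1, 5, -5)
cycles coincide ⇒ equivalent

yes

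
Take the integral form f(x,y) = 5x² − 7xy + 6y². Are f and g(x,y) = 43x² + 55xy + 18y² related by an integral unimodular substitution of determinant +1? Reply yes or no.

D₁ = -71, D₂ = -71
f: translate: b→3 (≡-7 mod 10), so (5,-7,6)→(5,3,4)
f: flip: (5,3,4)→(4,-3,5)
f: reduced (well bottom): (4,-3,5) with a≤c, −a<b≤a
g: translate: b→-31 (≡55 mod 86), so (43,55,18)→(43,-31,6)
g: flip: (43,-31,6)→(6,31,43)
g: translate: b→-5 (≡31 mod 12), so (6,31,43)→(6,-5,4)
g: flip: (6,-5,4)→(4,5,6)
g: translate: b→-3 (≡5 mod 8), so (4,5,6)→(4,-3,5)
g: reduced (well bottom): (4,-3,5) with a≤c, −a<b≤a
reduced forms (4, -3, 5) vs (4, -3, 5) ⇒ equivalent

yes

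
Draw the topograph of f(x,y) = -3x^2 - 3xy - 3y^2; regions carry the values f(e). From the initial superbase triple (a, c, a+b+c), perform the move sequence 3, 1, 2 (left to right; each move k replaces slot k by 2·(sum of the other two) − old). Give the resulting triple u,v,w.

start (-3,-3,-9) = (f(1,0),f(0,1),f(1,1))
replace slot 3: 2·((-3)+(-3)) − (-9) = -3 → (-3,-3,-3)
replace slot 1: 2·((-3)+(-3)) − (-3) = -9 → (-9,-3,-3)
replace slot 2: 2·((-9)+(-3)) − (-3) = -21 → (-9,-21,-3)

-9,-21,-3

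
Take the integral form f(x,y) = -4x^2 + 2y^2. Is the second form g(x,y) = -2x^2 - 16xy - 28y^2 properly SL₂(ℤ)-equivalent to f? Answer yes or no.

D₁ = 32, D₂ = 32
river cycle of f (length 2): (2, 4, -2), (-2, 4, 2)
river cycle of g (length 2): (-2, 4, 2), (2, 4, -2)
cycles coincide ⇒ equivalent

yes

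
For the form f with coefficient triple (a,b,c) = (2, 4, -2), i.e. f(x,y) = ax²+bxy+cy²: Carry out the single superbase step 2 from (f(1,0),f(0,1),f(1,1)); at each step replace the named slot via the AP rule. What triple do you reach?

start (2,-2,4) = (f(1,0),f(0,1),f(1,1))
replace slot 2: 2·(2+4) − (-2) = 14 → (2,14,4)

2,14,4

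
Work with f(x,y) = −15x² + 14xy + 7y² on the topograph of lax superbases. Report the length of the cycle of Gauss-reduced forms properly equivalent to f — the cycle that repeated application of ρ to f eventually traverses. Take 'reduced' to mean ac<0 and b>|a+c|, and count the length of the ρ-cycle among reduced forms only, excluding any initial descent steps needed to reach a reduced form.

D = 616, ⌊√D⌋ = 24
river: ρ → (7,14,-15)
river: ρ → (-15,16,6)
river: ρ → (6,20,-9)
river: ρ → (-9,16,10)
river: ρ → (10,24,-1)
river: ρ → (-1,24,10)
river: ρ → (10,16,-9)
river: ρ → (-9,20,6)
river: ρ → (6,16,-15)
river: ρ → (-15,14,7)
ρ-cycle length = 10 (tail of 0 descent steps not counted)

10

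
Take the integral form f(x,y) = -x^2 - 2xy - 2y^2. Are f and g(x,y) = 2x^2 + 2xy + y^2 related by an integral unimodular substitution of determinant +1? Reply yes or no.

D₁ = -4, D₂ = -4
f is negative-definite; reduce −f:
−f: translate: b→0 (≡2 mod 2), so (1,2,2)→(1,0,1)
−f: reduced (well bottom): (1,0,1) with a≤c, −a<b≤a
flip sign back: reduced form of f is (-1,0,-1)
g: flip: (2,2,1)→(1,-2,2)
g: translate: b→0 (≡-2 mod 2), so (1,-2,2)→(1,0,1)
g: reduced (well bottom): (1,0,1) with a≤c, −a<b≤a
reduced forms (-1, 0, -1) vs (1, 0, 1) ⇒ inequivalent

no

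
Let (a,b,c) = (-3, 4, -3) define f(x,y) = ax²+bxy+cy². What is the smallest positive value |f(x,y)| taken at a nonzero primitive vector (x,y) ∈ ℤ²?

translate: b→2 (≡-4 mod 6), so (3,-4,3)→(3,2,2)
flip: (3,2,2)→(2,-2,3)
translate: b→2 (≡-2 mod 4), so (2,-2,3)→(2,2,3)
reduced (well bottom): (2,2,3) with a≤c, −a<b≤a
well minimum |f| = |-2| = 2 (negative-definite)

2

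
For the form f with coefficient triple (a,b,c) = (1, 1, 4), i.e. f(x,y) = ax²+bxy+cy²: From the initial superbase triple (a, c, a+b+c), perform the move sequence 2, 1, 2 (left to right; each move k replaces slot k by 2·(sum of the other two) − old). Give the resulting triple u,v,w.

start (1,4,6) = (f(1,0),f(0,1),f(1,1))
replace slot 2: 2·(1+6) − 4 = 10 → (1,10,6)
replace slot 1: 2·(10+6) − 1 = 31 → (31,10,6)
replace slot 2: 2·(31+6) − 10 = 64 → (31,64,6)

31,64,6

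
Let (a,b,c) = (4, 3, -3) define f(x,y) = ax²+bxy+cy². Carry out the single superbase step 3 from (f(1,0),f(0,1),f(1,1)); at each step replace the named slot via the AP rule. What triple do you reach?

start (4,-3,4) = (f(1,0),f(0,1),f(1,1))
replace slot 3: 2·(4+(-3)) − 4 = -2 → (4,-3,-2)

4,-3,-2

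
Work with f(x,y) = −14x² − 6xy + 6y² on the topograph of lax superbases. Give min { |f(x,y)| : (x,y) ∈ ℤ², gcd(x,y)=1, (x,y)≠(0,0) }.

descent: ρ → (6,18,-2)  [lands on river]
river: ρ → (-2,18,6)
closes: descent 1, river 2
min |a| on river = 2

2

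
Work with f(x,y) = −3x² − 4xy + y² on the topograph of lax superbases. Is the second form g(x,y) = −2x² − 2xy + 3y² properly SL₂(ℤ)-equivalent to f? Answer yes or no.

D₁ = 28, D₂ = 28
river cycle of f (length 4): (1, 4, -3), (-3, 2, 2), (2, 2, -3), (-3, 4, 1)
river cycle of g (length 4): (3, 2, -2), (-2, 2, 3), (3, 4, -1), (-1, 4, 3)
cycles differ ⇒ inequivalent

no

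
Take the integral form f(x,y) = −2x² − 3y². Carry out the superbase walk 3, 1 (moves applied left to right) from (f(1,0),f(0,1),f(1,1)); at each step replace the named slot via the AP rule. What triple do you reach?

start (-2,-3,-5) = (f(1,0),f(0,1),f(1,1))
replace slot 3: 2·((-2)+(-3)) − (-5) = -5 → (-2,-3,-5)
replace slot 1: 2·((-3)+(-5)) − (-2) = -14 → (-14,-3,-5)

-14,-3,-5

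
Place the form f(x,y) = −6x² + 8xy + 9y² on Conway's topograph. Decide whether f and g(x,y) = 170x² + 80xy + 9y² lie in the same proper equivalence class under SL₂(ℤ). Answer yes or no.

D₁ = 280, D₂ = 280
river cycle of f (length 6): (9, 10, -5), (-5, 10, 9), (9, 8, -6), (-6, 16, 1), (1, 16, -6), (-6, 8, 9)
river cycle of g (length 6): (9, 10, -5), (-5, 10, 9), (9, 8, -6), (-6, 16, 1), (1, 16, -6), (-6, 8, 9)
cycles coincide ⇒ equivalent

yes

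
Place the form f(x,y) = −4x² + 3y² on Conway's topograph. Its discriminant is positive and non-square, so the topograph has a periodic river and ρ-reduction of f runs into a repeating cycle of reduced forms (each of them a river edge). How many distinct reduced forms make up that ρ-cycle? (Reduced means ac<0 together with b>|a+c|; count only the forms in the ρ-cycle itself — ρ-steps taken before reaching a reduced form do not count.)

D = 48, ⌊√D⌋ = 6
descent: ρ → (3,6,-1)  [lands on river]
river: ρ → (-1,6,3)
ρ-cycle length = 2 (tail of 1 descent step not counted)

2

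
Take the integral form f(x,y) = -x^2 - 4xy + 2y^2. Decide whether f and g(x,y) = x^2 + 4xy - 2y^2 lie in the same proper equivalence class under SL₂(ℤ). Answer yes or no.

D₁ = 24, D₂ = 24
river cycle of f (length 2): (2, 4, -1), (-1, 4, 2)
river cycle of g (length 2): (-2, 4, 1), (1, 4, -2)
cycles differ ⇒ inequivalent

no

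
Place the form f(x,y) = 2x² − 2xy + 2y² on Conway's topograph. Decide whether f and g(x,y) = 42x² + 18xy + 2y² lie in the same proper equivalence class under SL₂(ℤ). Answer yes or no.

D₁ = -12, D₂ = -12
f: translate: b→2 (≡-2 mod 4), so (2,-2,2)→(2,2,2)
f: reduced (well bottom): (2,2,2) with a≤c, −a<b≤a
g: flip: (42,18,2)→(2,-18,42)
g: translate: b→2 (≡-18 mod 4), so (2,-18,42)→(2,2,2)
g: reduced (well bottom): (2,2,2) with a≤c, −a<b≤a
reduced forms (2, 2, 2) vs (2, 2, 2) ⇒ equivalent

yes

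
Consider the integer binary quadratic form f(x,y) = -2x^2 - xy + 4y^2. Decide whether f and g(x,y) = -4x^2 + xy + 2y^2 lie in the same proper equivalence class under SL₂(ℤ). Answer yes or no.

D₁ = 33, D₂ = 33
river cycle of f (length 4): (-2, 3, 3), (3, 3, -2), (-2, 5, 1), (1, 5, -2)
river cycle of g (length 4): (2, 3, -3), (-3, 3, 2), (2, 5, -1), (-1, 5, 2)
cycles differ ⇒ inequivalent

no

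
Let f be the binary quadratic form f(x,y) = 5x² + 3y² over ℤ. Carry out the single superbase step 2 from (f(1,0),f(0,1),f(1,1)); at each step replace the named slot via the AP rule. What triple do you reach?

start (5,3,8) = (f(1,0),f(0,1),f(1,1))
replace slot 2: 2·(5+8) − 3 = 23 → (5,23,8)

5,23,8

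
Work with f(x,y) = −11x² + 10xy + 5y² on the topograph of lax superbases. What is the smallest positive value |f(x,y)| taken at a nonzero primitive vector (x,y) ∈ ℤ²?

river: ρ → (5,10,-11)
river: ρ → (-11,12,4)
river: ρ → (4,12,-11)
river: ρ → (-11,10,5)
closes: descent 0, river 4
min |a| on river = 4

4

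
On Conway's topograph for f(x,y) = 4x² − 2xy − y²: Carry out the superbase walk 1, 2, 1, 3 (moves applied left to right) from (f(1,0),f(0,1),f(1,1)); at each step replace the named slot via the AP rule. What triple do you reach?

start (4,-1,1) = (f(1,0),f(0,1),f(1,1))
replace slot 1: 2·((-1)+1) − 4 = -4 → (-4,-1,1)
replace slot 2: 2·((-4)+1) − (-1) = -5 → (-4,-5,1)
replace slot 1: 2·((-5)+1) − (-4) = -4 → (-4,-5,1)
replace slot 3: 2·((-4)+(-5)) − 1 = -19 → (-4,-5,-19)

-4,-5,-19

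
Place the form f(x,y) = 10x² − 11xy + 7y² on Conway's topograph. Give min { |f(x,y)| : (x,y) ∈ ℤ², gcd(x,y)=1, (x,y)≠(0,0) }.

translate: b→9 (≡-11 mod 20), so (10,-11,7)→(10,9,6)
flip: (10,9,6)→(6,-9,10)
translate: b→3 (≡-9 mod 12), so (6,-9,10)→(6,3,7)
reduced (well bottom): (6,3,7) with a≤c, −a<b≤a
well minimum = a = 6

6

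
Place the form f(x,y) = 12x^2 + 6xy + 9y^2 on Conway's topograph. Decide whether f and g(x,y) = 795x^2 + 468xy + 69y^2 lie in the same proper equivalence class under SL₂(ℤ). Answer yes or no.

D₁ = -396, D₂ = -396
f: flip: (12,6,9)→(9,-6,12)
f: reduced (well bottom): (9,-6,12) with a≤c, −a<b≤a
g: flip: (795,468,69)→(69,-468,795)
g: translate: b→-54 (≡-468 mod 138), so (69,-468,795)→(69,-54,12)
g: flip: (69,-54,12)→(12,54,69)
g: translate: b→6 (≡54 mod 24), so (12,54,69)→(12,6,9)
g: flip: (12,6,9)→(9,-6,12)
g: reduced (well bottom): (9,-6,12) with a≤c, −a<b≤a
reduced forms (9, -6, 12) vs (9, -6, 12) ⇒ equivalent

yes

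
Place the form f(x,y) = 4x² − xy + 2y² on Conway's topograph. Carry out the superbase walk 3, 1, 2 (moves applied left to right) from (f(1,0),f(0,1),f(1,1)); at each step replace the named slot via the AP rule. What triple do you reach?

start (4,2,5) = (f(1,0),f(0,1),f(1,1))
replace slot 3: 2·(4+2) − 5 = 7 → (4,2,7)
replace slot 1: 2·(2+7) − 4 = 14 → (14,2,7)
replace slot 2: 2·(14+7) − 2 = 40 → (14,40,7)

14,40,7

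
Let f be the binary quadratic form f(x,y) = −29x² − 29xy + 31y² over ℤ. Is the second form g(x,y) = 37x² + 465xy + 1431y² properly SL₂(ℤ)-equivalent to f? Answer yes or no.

D₁ = 4437, D₂ = 4437
river cycle of f (length 12): (31, 29, -29), (-29, 29, 31), (31, 33, -27), (-27, 21, 37), (37, 53, -11), (-11, 57, 27), (27, 51, -17), (-17, 51, 27), (27, 57, -11), (-11, 53, 37), … (2 more)
river cycle of g (length 12): (37, 21, -27), (-27, 33, 31), (31, 29, -29), (-29, 29, 31), (31, 33, -27), (-27, 21, 37), (37, 53, -11), (-11, 57, 27), (27, 51, -17), (-17, 51, 27), … (2 more)
cycles coincide ⇒ equivalent

yes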